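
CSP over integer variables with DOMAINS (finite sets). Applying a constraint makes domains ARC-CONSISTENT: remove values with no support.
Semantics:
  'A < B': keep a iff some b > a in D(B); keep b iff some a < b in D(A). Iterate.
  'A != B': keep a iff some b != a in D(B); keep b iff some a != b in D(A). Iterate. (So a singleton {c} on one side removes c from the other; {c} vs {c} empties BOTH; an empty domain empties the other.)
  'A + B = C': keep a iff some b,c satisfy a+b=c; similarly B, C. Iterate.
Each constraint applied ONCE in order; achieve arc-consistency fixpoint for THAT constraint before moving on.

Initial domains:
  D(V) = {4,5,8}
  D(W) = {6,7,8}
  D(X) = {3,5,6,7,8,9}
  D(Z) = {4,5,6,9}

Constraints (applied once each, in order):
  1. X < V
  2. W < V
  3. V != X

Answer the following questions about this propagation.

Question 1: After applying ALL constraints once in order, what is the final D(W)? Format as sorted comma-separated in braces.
Constraint 1 (X < V) on D(X)={3,5,6,7,8,9} D(V)={4,5,8}: X {3,5,6,7,8,9}->{3,5,6,7}
Constraint 2 (W < V) on D(W)={6,7,8} D(V)={4,5,8}: W {6,7,8}->{6,7}; V {4,5,8}->{8}
Constraint 3 (V != X) on D(V)={8} D(X)={3,5,6,7}: no change
So after all 3 constraints: D(W) = {6,7}

Answer: {6,7}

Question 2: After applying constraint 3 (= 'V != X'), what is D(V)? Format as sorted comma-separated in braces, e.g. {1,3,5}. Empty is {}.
Constraint 1 (X < V) on D(X)={3,5,6,7,8,9} D(V)={4,5,8}: X {3,5,6,7,8,9}->{3,5,6,7}
Constraint 2 (W < V) on D(W)={6,7,8} D(V)={4,5,8}: W {6,7,8}->{6,7}; V {4,5,8}->{8}
Constraint 3 (V != X) on D(V)={8} D(X)={3,5,6,7}: no change
So after constraint 3: D(V) = {8}

Answer: {8}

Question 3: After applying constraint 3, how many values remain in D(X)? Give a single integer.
Answer: 4

Derivation:
Constraint 1 (X < V) on D(X)={3,5,6,7,8,9} D(V)={4,5,8}: X {3,5,6,7,8,9}->{3,5,6,7}
Constraint 2 (W < V) on D(W)={6,7,8} D(V)={4,5,8}: W {6,7,8}->{6,7}; V {4,5,8}->{8}
Constraint 3 (V != X) on D(V)={8} D(X)={3,5,6,7}: no change
So after constraint 3: D(X)={3,5,6,7}, size = 4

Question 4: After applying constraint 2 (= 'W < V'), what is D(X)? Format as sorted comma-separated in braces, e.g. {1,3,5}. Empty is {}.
Constraint 1 (X < V) on D(X)={3,5,6,7,8,9} D(V)={4,5,8}: X {3,5,6,7,8,9}->{3,5,6,7}
Constraint 2 (W < V) on D(W)={6,7,8} D(V)={4,5,8}: W {6,7,8}->{6,7}; V {4,5,8}->{8}
So after constraint 2: D(X) = {3,5,6,7}

Answer: {3,5,6,7}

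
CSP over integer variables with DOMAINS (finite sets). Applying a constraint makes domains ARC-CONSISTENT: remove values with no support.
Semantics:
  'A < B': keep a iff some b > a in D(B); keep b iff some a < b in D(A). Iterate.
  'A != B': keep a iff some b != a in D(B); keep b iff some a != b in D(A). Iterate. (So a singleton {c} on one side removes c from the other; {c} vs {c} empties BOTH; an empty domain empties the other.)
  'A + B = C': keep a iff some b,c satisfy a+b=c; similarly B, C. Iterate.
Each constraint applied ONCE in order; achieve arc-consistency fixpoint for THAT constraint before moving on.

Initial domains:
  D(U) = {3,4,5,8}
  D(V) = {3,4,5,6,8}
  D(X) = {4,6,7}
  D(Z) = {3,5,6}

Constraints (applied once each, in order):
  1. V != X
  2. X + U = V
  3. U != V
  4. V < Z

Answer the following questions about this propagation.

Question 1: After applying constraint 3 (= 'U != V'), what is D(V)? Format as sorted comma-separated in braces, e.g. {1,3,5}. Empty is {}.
Answer: {8}

Derivation:
Constraint 1 (V != X) on D(V)={3,4,5,6,8} D(X)={4,6,7}: no change
Constraint 2 (X + U = V) on D(X)={4,6,7} D(U)={3,4,5,8} D(V)={3,4,5,6,8}: X {4,6,7}->{4}; U {3,4,5,8}->{4}; V {3,4,5,6,8}->{8}
Constraint 3 (U != V) on D(U)={4} D(V)={8}: no change
So after constraint 3: D(V) = {8}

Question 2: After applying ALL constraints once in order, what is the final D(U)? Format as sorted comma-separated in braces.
Constraint 1 (V != X) on D(V)={3,4,5,6,8} D(X)={4,6,7}: no change
Constraint 2 (X + U = V) on D(X)={4,6,7} D(U)={3,4,5,8} D(V)={3,4,5,6,8}: X {4,6,7}->{4}; U {3,4,5,8}->{4}; V {3,4,5,6,8}->{8}
Constraint 3 (U != V) on D(U)={4} D(V)={8}: no change
Constraint 4 (V < Z) on D(V)={8} D(Z)={3,5,6}: V {8}->{}; Z {3,5,6}->{}
So after all 4 constraints: D(U) = {4}

Answer: {4}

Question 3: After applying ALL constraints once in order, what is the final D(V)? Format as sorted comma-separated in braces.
Constraint 1 (V != X) on D(V)={3,4,5,6,8} D(X)={4,6,7}: no change
Constraint 2 (X + U = V) on D(X)={4,6,7} D(U)={3,4,5,8} D(V)={3,4,5,6,8}: X {4,6,7}->{4}; U {3,4,5,8}->{4}; V {3,4,5,6,8}->{8}
Constraint 3 (U != V) on D(U)={4} D(V)={8}: no change
Constraint 4 (V < Z) on D(V)={8} D(Z)={3,5,6}: V {8}->{}; Z {3,5,6}->{}
So after all 4 constraints: D(V) = {}

Answer: {}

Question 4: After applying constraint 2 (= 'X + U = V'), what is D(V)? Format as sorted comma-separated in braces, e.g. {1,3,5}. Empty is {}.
Answer: {8}

Derivation:
Constraint 1 (V != X) on D(V)={3,4,5,6,8} D(X)={4,6,7}: no change
Constraint 2 (X + U = V) on D(X)={4,6,7} D(U)={3,4,5,8} D(V)={3,4,5,6,8}: X {4,6,7}->{4}; U {3,4,5,8}->{4}; V {3,4,5,6,8}->{8}
So after constraint 2: D(V) = {8}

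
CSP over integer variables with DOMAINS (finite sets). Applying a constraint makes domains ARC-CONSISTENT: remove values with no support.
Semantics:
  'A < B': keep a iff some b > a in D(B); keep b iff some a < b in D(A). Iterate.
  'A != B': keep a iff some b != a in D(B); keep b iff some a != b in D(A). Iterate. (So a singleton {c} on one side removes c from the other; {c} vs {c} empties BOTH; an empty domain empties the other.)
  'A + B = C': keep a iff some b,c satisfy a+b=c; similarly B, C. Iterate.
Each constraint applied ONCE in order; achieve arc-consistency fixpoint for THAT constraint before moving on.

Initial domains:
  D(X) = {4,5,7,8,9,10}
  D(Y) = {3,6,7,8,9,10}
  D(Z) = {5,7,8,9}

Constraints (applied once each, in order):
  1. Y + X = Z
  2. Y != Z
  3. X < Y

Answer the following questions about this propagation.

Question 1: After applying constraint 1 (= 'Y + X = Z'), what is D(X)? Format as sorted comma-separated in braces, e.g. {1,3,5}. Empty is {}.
Constraint 1 (Y + X = Z) on D(Y)={3,6,7,8,9,10} D(X)={4,5,7,8,9,10} D(Z)={5,7,8,9}: Y {3,6,7,8,9,10}->{3}; X {4,5,7,8,9,10}->{4,5}; Z {5,7,8,9}->{7,8}
So after constraint 1: D(X) = {4,5}

Answer: {4,5}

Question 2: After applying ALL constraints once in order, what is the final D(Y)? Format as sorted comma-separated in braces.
Answer: {}

Derivation:
Constraint 1 (Y + X = Z) on D(Y)={3,6,7,8,9,10} D(X)={4,5,7,8,9,10} D(Z)={5,7,8,9}: Y {3,6,7,8,9,10}->{3}; X {4,5,7,8,9,10}->{4,5}; Z {5,7,8,9}->{7,8}
Constraint 2 (Y != Z) on D(Y)={3} D(Z)={7,8}: no change
Constraint 3 (X < Y) on D(X)={4,5} D(Y)={3}: X {4,5}->{}; Y {3}->{}
So after all 3 constraints: D(Y) = {}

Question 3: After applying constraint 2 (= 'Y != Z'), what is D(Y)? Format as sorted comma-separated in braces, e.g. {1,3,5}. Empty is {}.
Answer: {3}

Derivation:
Constraint 1 (Y + X = Z) on D(Y)={3,6,7,8,9,10} D(X)={4,5,7,8,9,10} D(Z)={5,7,8,9}: Y {3,6,7,8,9,10}->{3}; X {4,5,7,8,9,10}->{4,5}; Z {5,7,8,9}->{7,8}
Constraint 2 (Y != Z) on D(Y)={3} D(Z)={7,8}: no change
So after constraint 2: D(Y) = {3}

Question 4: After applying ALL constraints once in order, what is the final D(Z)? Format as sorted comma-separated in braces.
Answer: {7,8}

Derivation:
Constraint 1 (Y + X = Z) on D(Y)={3,6,7,8,9,10} D(X)={4,5,7,8,9,10} D(Z)={5,7,8,9}: Y {3,6,7,8,9,10}->{3}; X {4,5,7,8,9,10}->{4,5}; Z {5,7,8,9}->{7,8}
Constraint 2 (Y != Z) on D(Y)={3} D(Z)={7,8}: no change
Constraint 3 (X < Y) on D(X)={4,5} D(Y)={3}: X {4,5}->{}; Y {3}->{}
So after all 3 constraints: D(Z) = {7,8}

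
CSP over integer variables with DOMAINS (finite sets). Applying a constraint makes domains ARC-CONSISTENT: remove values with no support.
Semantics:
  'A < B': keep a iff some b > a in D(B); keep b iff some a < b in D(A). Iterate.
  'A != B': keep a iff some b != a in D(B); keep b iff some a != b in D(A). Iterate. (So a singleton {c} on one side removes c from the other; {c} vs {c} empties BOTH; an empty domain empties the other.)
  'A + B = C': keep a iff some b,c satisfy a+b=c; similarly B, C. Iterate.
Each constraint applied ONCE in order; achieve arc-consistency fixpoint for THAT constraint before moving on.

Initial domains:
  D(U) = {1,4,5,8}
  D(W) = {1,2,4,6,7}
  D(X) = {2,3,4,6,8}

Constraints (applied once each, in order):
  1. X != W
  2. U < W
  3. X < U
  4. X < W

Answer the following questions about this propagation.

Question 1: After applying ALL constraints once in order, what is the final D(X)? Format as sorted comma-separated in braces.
Constraint 1 (X != W) on D(X)={2,3,4,6,8} D(W)={1,2,4,6,7}: no change
Constraint 2 (U < W) on D(U)={1,4,5,8} D(W)={1,2,4,6,7}: U {1,4,5,8}->{1,4,5}; W {1,2,4,6,7}->{2,4,6,7}
Constraint 3 (X < U) on D(X)={2,3,4,6,8} D(U)={1,4,5}: X {2,3,4,6,8}->{2,3,4}; U {1,4,5}->{4,5}
Constraint 4 (X < W) on D(X)={2,3,4} D(W)={2,4,6,7}: W {2,4,6,7}->{4,6,7}
So after all 4 constraints: D(X) = {2,3,4}

Answer: {2,3,4}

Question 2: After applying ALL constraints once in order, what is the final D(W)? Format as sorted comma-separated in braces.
Constraint 1 (X != W) on D(X)={2,3,4,6,8} D(W)={1,2,4,6,7}: no change
Constraint 2 (U < W) on D(U)={1,4,5,8} D(W)={1,2,4,6,7}: U {1,4,5,8}->{1,4,5}; W {1,2,4,6,7}->{2,4,6,7}
Constraint 3 (X < U) on D(X)={2,3,4,6,8} D(U)={1,4,5}: X {2,3,4,6,8}->{2,3,4}; U {1,4,5}->{4,5}
Constraint 4 (X < W) on D(X)={2,3,4} D(W)={2,4,6,7}: W {2,4,6,7}->{4,6,7}
So after all 4 constraints: D(W) = {4,6,7}

Answer: {4,6,7}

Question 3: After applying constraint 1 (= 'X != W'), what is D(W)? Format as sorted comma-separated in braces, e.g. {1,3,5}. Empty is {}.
Constraint 1 (X != W) on D(X)={2,3,4,6,8} D(W)={1,2,4,6,7}: no change
So after constraint 1: D(W) = {1,2,4,6,7}

Answer: {1,2,4,6,7}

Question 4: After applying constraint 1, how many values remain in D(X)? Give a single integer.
Constraint 1 (X != W) on D(X)={2,3,4,6,8} D(W)={1,2,4,6,7}: no change
So after constraint 1: D(X)={2,3,4,6,8}, size = 5

Answer: 5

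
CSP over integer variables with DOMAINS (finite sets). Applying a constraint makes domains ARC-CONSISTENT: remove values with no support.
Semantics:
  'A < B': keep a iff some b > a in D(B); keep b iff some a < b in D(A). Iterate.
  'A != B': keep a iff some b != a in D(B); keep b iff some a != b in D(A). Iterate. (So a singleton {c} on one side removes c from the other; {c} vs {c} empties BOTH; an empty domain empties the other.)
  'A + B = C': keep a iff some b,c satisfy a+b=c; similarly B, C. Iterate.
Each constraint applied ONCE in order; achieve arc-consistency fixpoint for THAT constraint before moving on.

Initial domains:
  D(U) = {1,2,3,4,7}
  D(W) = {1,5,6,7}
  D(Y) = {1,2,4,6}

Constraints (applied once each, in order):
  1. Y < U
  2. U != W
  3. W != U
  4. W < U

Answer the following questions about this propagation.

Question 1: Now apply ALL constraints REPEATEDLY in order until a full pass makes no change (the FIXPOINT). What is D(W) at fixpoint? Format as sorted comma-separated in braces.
Answer: {1,5,6}

Derivation:
pass 0 (initial): D(W)={1,5,6,7}
pass 1: U {1,2,3,4,7}->{2,3,4,7}; W {1,5,6,7}->{1,5,6}
pass 2: no change
Fixpoint after 2 passes: D(W) = {1,5,6}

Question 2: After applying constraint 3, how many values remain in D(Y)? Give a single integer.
Answer: 4

Derivation:
Constraint 1 (Y < U) on D(Y)={1,2,4,6} D(U)={1,2,3,4,7}: U {1,2,3,4,7}->{2,3,4,7}
Constraint 2 (U != W) on D(U)={2,3,4,7} D(W)={1,5,6,7}: no change
Constraint 3 (W != U) on D(W)={1,5,6,7} D(U)={2,3,4,7}: no change
So after constraint 3: D(Y)={1,2,4,6}, size = 4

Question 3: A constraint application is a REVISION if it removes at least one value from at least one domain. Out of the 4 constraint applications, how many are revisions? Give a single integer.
Constraint 1 (Y < U) on D(Y)={1,2,4,6} D(U)={1,2,3,4,7}: U {1,2,3,4,7}->{2,3,4,7} => REVISION
Constraint 2 (U != W) on D(U)={2,3,4,7} D(W)={1,5,6,7}: no change => not a revision
Constraint 3 (W != U) on D(W)={1,5,6,7} D(U)={2,3,4,7}: no change => not a revision
Constraint 4 (W < U) on D(W)={1,5,6,7} D(U)={2,3,4,7}: W {1,5,6,7}->{1,5,6} => REVISION
Total revisions = 2

Answer: 2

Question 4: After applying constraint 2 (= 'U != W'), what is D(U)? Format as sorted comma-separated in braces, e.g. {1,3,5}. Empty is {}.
Constraint 1 (Y < U) on D(Y)={1,2,4,6} D(U)={1,2,3,4,7}: U {1,2,3,4,7}->{2,3,4,7}
Constraint 2 (U != W) on D(U)={2,3,4,7} D(W)={1,5,6,7}: no change
So after constraint 2: D(U) = {2,3,4,7}

Answer: {2,3,4,7}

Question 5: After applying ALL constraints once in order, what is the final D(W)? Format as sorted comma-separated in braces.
Constraint 1 (Y < U) on D(Y)={1,2,4,6} D(U)={1,2,3,4,7}: U {1,2,3,4,7}->{2,3,4,7}
Constraint 2 (U != W) on D(U)={2,3,4,7} D(W)={1,5,6,7}: no change
Constraint 3 (W != U) on D(W)={1,5,6,7} D(U)={2,3,4,7}: no change
Constraint 4 (W < U) on D(W)={1,5,6,7} D(U)={2,3,4,7}: W {1,5,6,7}->{1,5,6}
So after all 4 constraints: D(W) = {1,5,6}

Answer: {1,5,6}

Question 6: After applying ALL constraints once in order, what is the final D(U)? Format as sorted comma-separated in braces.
Answer: {2,3,4,7}

Derivation:
Constraint 1 (Y < U) on D(Y)={1,2,4,6} D(U)={1,2,3,4,7}: U {1,2,3,4,7}->{2,3,4,7}
Constraint 2 (U != W) on D(U)={2,3,4,7} D(W)={1,5,6,7}: no change
Constraint 3 (W != U) on D(W)={1,5,6,7} D(U)={2,3,4,7}: no change
Constraint 4 (W < U) on D(W)={1,5,6,7} D(U)={2,3,4,7}: W {1,5,6,7}->{1,5,6}
So after all 4 constraints: D(U) = {2,3,4,7}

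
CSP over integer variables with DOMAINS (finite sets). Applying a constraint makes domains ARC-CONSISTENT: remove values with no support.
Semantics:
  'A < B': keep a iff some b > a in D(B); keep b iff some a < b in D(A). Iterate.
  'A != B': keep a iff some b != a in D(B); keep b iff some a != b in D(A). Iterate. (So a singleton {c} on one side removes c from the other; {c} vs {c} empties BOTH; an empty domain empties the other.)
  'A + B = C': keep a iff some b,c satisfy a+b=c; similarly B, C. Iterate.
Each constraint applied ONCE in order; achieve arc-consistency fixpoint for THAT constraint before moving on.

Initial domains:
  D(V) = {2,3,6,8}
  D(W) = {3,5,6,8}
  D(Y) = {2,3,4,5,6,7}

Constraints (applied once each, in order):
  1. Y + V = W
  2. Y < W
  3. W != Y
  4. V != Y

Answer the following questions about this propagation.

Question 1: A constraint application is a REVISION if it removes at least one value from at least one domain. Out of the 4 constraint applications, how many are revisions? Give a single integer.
Answer: 1

Derivation:
Constraint 1 (Y + V = W) on D(Y)={2,3,4,5,6,7} D(V)={2,3,6,8} D(W)={3,5,6,8}: Y {2,3,4,5,6,7}->{2,3,4,5,6}; V {2,3,6,8}->{2,3,6}; W {3,5,6,8}->{5,6,8} => REVISION
Constraint 2 (Y < W) on D(Y)={2,3,4,5,6} D(W)={5,6,8}: no change => not a revision
Constraint 3 (W != Y) on D(W)={5,6,8} D(Y)={2,3,4,5,6}: no change => not a revision
Constraint 4 (V != Y) on D(V)={2,3,6} D(Y)={2,3,4,5,6}: no change => not a revision
Total revisions = 1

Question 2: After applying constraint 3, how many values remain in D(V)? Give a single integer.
Answer: 3

Derivation:
Constraint 1 (Y + V = W) on D(Y)={2,3,4,5,6,7} D(V)={2,3,6,8} D(W)={3,5,6,8}: Y {2,3,4,5,6,7}->{2,3,4,5,6}; V {2,3,6,8}->{2,3,6}; W {3,5,6,8}->{5,6,8}
Constraint 2 (Y < W) on D(Y)={2,3,4,5,6} D(W)={5,6,8}: no change
Constraint 3 (W != Y) on D(W)={5,6,8} D(Y)={2,3,4,5,6}: no change
So after constraint 3: D(V)={2,3,6}, size = 3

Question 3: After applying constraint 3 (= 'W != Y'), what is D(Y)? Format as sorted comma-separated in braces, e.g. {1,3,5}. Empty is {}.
Answer: {2,3,4,5,6}

Derivation:
Constraint 1 (Y + V = W) on D(Y)={2,3,4,5,6,7} D(V)={2,3,6,8} D(W)={3,5,6,8}: Y {2,3,4,5,6,7}->{2,3,4,5,6}; V {2,3,6,8}->{2,3,6}; W {3,5,6,8}->{5,6,8}
Constraint 2 (Y < W) on D(Y)={2,3,4,5,6} D(W)={5,6,8}: no change
Constraint 3 (W != Y) on D(W)={5,6,8} D(Y)={2,3,4,5,6}: no change
So after constraint 3: D(Y) = {2,3,4,5,6}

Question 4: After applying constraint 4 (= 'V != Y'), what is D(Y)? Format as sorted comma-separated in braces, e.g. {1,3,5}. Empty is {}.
Constraint 1 (Y + V = W) on D(Y)={2,3,4,5,6,7} D(V)={2,3,6,8} D(W)={3,5,6,8}: Y {2,3,4,5,6,7}->{2,3,4,5,6}; V {2,3,6,8}->{2,3,6}; W {3,5,6,8}->{5,6,8}
Constraint 2 (Y < W) on D(Y)={2,3,4,5,6} D(W)={5,6,8}: no change
Constraint 3 (W != Y) on D(W)={5,6,8} D(Y)={2,3,4,5,6}: no change
Constraint 4 (V != Y) on D(V)={2,3,6} D(Y)={2,3,4,5,6}: no change
So after constraint 4: D(Y) = {2,3,4,5,6}

Answer: {2,3,4,5,6}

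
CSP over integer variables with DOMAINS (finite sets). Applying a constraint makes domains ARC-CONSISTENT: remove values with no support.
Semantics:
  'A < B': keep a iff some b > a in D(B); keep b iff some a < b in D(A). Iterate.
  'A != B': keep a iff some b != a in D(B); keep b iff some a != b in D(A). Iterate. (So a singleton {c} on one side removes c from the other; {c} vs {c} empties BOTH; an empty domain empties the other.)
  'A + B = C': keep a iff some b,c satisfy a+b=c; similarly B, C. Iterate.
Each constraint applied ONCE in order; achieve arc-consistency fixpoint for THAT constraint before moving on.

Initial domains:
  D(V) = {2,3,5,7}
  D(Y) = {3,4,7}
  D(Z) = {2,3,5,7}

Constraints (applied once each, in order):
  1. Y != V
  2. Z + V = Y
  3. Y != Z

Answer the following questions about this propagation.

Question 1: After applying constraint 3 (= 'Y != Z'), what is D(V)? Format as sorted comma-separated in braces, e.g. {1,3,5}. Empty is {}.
Answer: {2,5}

Derivation:
Constraint 1 (Y != V) on D(Y)={3,4,7} D(V)={2,3,5,7}: no change
Constraint 2 (Z + V = Y) on D(Z)={2,3,5,7} D(V)={2,3,5,7} D(Y)={3,4,7}: Z {2,3,5,7}->{2,5}; V {2,3,5,7}->{2,5}; Y {3,4,7}->{4,7}
Constraint 3 (Y != Z) on D(Y)={4,7} D(Z)={2,5}: no change
So after constraint 3: D(V) = {2,5}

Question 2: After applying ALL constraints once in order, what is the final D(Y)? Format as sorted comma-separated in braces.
Answer: {4,7}

Derivation:
Constraint 1 (Y != V) on D(Y)={3,4,7} D(V)={2,3,5,7}: no change
Constraint 2 (Z + V = Y) on D(Z)={2,3,5,7} D(V)={2,3,5,7} D(Y)={3,4,7}: Z {2,3,5,7}->{2,5}; V {2,3,5,7}->{2,5}; Y {3,4,7}->{4,7}
Constraint 3 (Y != Z) on D(Y)={4,7} D(Z)={2,5}: no change
So after all 3 constraints: D(Y) = {4,7}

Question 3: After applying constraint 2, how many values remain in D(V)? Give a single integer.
Constraint 1 (Y != V) on D(Y)={3,4,7} D(V)={2,3,5,7}: no change
Constraint 2 (Z + V = Y) on D(Z)={2,3,5,7} D(V)={2,3,5,7} D(Y)={3,4,7}: Z {2,3,5,7}->{2,5}; V {2,3,5,7}->{2,5}; Y {3,4,7}->{4,7}
So after constraint 2: D(V)={2,5}, size = 2

Answer: 2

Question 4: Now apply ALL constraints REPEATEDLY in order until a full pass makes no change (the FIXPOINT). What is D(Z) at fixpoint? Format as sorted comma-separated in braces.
Answer: {2,5}

Derivation:
pass 0 (initial): D(Z)={2,3,5,7}
pass 1: V {2,3,5,7}->{2,5}; Y {3,4,7}->{4,7}; Z {2,3,5,7}->{2,5}
pass 2: no change
Fixpoint after 2 passes: D(Z) = {2,5}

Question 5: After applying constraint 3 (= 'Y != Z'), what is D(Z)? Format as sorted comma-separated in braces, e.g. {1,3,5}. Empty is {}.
Answer: {2,5}

Derivation:
Constraint 1 (Y != V) on D(Y)={3,4,7} D(V)={2,3,5,7}: no change
Constraint 2 (Z + V = Y) on D(Z)={2,3,5,7} D(V)={2,3,5,7} D(Y)={3,4,7}: Z {2,3,5,7}->{2,5}; V {2,3,5,7}->{2,5}; Y {3,4,7}->{4,7}
Constraint 3 (Y != Z) on D(Y)={4,7} D(Z)={2,5}: no change
So after constraint 3: D(Z) = {2,5}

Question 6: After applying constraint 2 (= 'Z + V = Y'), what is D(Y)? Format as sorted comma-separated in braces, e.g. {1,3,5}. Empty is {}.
Constraint 1 (Y != V) on D(Y)={3,4,7} D(V)={2,3,5,7}: no change
Constraint 2 (Z + V = Y) on D(Z)={2,3,5,7} D(V)={2,3,5,7} D(Y)={3,4,7}: Z {2,3,5,7}->{2,5}; V {2,3,5,7}->{2,5}; Y {3,4,7}->{4,7}
So after constraint 2: D(Y) = {4,7}

Answer: {4,7}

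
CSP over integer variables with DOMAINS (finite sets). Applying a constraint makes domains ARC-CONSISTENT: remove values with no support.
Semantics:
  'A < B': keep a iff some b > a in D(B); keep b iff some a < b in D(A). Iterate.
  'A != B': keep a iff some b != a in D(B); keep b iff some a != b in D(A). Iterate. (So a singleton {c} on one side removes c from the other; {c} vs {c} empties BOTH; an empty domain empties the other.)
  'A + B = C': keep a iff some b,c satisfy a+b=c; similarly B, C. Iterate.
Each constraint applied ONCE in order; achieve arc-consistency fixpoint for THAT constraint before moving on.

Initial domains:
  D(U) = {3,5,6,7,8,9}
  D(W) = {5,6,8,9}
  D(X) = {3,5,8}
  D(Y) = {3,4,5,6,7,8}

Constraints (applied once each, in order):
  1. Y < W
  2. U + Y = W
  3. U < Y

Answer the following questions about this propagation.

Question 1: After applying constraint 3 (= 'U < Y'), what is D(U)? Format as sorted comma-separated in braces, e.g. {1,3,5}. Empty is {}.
Answer: {3,5}

Derivation:
Constraint 1 (Y < W) on D(Y)={3,4,5,6,7,8} D(W)={5,6,8,9}: no change
Constraint 2 (U + Y = W) on D(U)={3,5,6,7,8,9} D(Y)={3,4,5,6,7,8} D(W)={5,6,8,9}: U {3,5,6,7,8,9}->{3,5,6}; Y {3,4,5,6,7,8}->{3,4,5,6}; W {5,6,8,9}->{6,8,9}
Constraint 3 (U < Y) on D(U)={3,5,6} D(Y)={3,4,5,6}: U {3,5,6}->{3,5}; Y {3,4,5,6}->{4,5,6}
So after constraint 3: D(U) = {3,5}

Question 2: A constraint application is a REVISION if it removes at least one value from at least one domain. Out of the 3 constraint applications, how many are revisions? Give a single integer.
Constraint 1 (Y < W) on D(Y)={3,4,5,6,7,8} D(W)={5,6,8,9}: no change => not a revision
Constraint 2 (U + Y = W) on D(U)={3,5,6,7,8,9} D(Y)={3,4,5,6,7,8} D(W)={5,6,8,9}: U {3,5,6,7,8,9}->{3,5,6}; Y {3,4,5,6,7,8}->{3,4,5,6}; W {5,6,8,9}->{6,8,9} => REVISION
Constraint 3 (U < Y) on D(U)={3,5,6} D(Y)={3,4,5,6}: U {3,5,6}->{3,5}; Y {3,4,5,6}->{4,5,6} => REVISION
Total revisions = 2

Answer: 2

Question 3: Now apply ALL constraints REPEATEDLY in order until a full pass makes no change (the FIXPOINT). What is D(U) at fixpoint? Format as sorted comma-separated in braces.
Answer: {3,5}

Derivation:
pass 0 (initial): D(U)={3,5,6,7,8,9}
pass 1: U {3,5,6,7,8,9}->{3,5}; W {5,6,8,9}->{6,8,9}; Y {3,4,5,6,7,8}->{4,5,6}
pass 2: W {6,8,9}->{8,9}
pass 3: no change
Fixpoint after 3 passes: D(U) = {3,5}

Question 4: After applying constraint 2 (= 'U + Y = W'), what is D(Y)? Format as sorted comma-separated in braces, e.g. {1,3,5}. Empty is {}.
Answer: {3,4,5,6}

Derivation:
Constraint 1 (Y < W) on D(Y)={3,4,5,6,7,8} D(W)={5,6,8,9}: no change
Constraint 2 (U + Y = W) on D(U)={3,5,6,7,8,9} D(Y)={3,4,5,6,7,8} D(W)={5,6,8,9}: U {3,5,6,7,8,9}->{3,5,6}; Y {3,4,5,6,7,8}->{3,4,5,6}; W {5,6,8,9}->{6,8,9}
So after constraint 2: D(Y) = {3,4,5,6}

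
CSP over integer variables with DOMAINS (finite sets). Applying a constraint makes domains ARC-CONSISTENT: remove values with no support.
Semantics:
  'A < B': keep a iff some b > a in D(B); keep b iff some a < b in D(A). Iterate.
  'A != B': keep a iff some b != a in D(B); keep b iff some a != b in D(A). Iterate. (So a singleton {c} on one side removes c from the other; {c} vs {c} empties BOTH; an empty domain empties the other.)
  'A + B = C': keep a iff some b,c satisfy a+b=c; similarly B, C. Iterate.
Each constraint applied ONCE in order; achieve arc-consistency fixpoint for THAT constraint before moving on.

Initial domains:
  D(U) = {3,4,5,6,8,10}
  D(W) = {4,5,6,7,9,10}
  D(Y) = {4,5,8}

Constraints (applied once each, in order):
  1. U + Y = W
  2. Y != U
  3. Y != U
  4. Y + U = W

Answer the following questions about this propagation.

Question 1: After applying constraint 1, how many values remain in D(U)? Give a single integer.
Answer: 4

Derivation:
Constraint 1 (U + Y = W) on D(U)={3,4,5,6,8,10} D(Y)={4,5,8} D(W)={4,5,6,7,9,10}: U {3,4,5,6,8,10}->{3,4,5,6}; Y {4,5,8}->{4,5}; W {4,5,6,7,9,10}->{7,9,10}
So after constraint 1: D(U)={3,4,5,6}, size = 4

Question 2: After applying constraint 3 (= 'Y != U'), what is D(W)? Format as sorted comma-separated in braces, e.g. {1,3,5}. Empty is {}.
Answer: {7,9,10}

Derivation:
Constraint 1 (U + Y = W) on D(U)={3,4,5,6,8,10} D(Y)={4,5,8} D(W)={4,5,6,7,9,10}: U {3,4,5,6,8,10}->{3,4,5,6}; Y {4,5,8}->{4,5}; W {4,5,6,7,9,10}->{7,9,10}
Constraint 2 (Y != U) on D(Y)={4,5} D(U)={3,4,5,6}: no change
Constraint 3 (Y != U) on D(Y)={4,5} D(U)={3,4,5,6}: no change
So after constraint 3: D(W) = {7,9,10}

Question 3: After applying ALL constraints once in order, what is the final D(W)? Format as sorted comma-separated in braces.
Constraint 1 (U + Y = W) on D(U)={3,4,5,6,8,10} D(Y)={4,5,8} D(W)={4,5,6,7,9,10}: U {3,4,5,6,8,10}->{3,4,5,6}; Y {4,5,8}->{4,5}; W {4,5,6,7,9,10}->{7,9,10}
Constraint 2 (Y != U) on D(Y)={4,5} D(U)={3,4,5,6}: no change
Constraint 3 (Y != U) on D(Y)={4,5} D(U)={3,4,5,6}: no change
Constraint 4 (Y + U = W) on D(Y)={4,5} D(U)={3,4,5,6} D(W)={7,9,10}: no change
So after all 4 constraints: D(W) = {7,9,10}

Answer: {7,9,10}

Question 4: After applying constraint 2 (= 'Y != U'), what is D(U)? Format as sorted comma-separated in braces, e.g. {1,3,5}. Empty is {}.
Constraint 1 (U + Y = W) on D(U)={3,4,5,6,8,10} D(Y)={4,5,8} D(W)={4,5,6,7,9,10}: U {3,4,5,6,8,10}->{3,4,5,6}; Y {4,5,8}->{4,5}; W {4,5,6,7,9,10}->{7,9,10}
Constraint 2 (Y != U) on D(Y)={4,5} D(U)={3,4,5,6}: no change
So after constraint 2: D(U) = {3,4,5,6}

Answer: {3,4,5,6}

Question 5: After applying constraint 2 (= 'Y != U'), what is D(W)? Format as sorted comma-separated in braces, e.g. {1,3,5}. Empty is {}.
Answer: {7,9,10}

Derivation:
Constraint 1 (U + Y = W) on D(U)={3,4,5,6,8,10} D(Y)={4,5,8} D(W)={4,5,6,7,9,10}: U {3,4,5,6,8,10}->{3,4,5,6}; Y {4,5,8}->{4,5}; W {4,5,6,7,9,10}->{7,9,10}
Constraint 2 (Y != U) on D(Y)={4,5} D(U)={3,4,5,6}: no change
So after constraint 2: D(W) = {7,9,10}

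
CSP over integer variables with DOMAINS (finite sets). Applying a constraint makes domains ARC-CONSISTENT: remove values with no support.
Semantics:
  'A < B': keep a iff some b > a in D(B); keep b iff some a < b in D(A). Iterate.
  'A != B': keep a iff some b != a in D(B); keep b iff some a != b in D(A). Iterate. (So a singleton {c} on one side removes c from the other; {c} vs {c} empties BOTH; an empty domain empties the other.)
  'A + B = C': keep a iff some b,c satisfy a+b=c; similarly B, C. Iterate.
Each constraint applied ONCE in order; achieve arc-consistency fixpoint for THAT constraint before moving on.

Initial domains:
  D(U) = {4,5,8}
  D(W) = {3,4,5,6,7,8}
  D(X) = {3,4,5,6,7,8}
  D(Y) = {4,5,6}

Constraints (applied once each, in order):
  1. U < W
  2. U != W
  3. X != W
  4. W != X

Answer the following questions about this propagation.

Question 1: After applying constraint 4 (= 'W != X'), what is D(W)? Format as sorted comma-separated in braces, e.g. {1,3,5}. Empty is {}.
Constraint 1 (U < W) on D(U)={4,5,8} D(W)={3,4,5,6,7,8}: U {4,5,8}->{4,5}; W {3,4,5,6,7,8}->{5,6,7,8}
Constraint 2 (U != W) on D(U)={4,5} D(W)={5,6,7,8}: no change
Constraint 3 (X != W) on D(X)={3,4,5,6,7,8} D(W)={5,6,7,8}: no change
Constraint 4 (W != X) on D(W)={5,6,7,8} D(X)={3,4,5,6,7,8}: no change
So after constraint 4: D(W) = {5,6,7,8}

Answer: {5,6,7,8}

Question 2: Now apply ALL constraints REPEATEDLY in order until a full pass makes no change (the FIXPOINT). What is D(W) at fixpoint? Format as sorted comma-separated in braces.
pass 0 (initial): D(W)={3,4,5,6,7,8}
pass 1: U {4,5,8}->{4,5}; W {3,4,5,6,7,8}->{5,6,7,8}
pass 2: no change
Fixpoint after 2 passes: D(W) = {5,6,7,8}

Answer: {5,6,7,8}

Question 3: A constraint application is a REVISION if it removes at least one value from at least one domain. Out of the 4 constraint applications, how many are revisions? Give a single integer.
Answer: 1

Derivation:
Constraint 1 (U < W) on D(U)={4,5,8} D(W)={3,4,5,6,7,8}: U {4,5,8}->{4,5}; W {3,4,5,6,7,8}->{5,6,7,8} => REVISION
Constraint 2 (U != W) on D(U)={4,5} D(W)={5,6,7,8}: no change => not a revision
Constraint 3 (X != W) on D(X)={3,4,5,6,7,8} D(W)={5,6,7,8}: no change => not a revision
Constraint 4 (W != X) on D(W)={5,6,7,8} D(X)={3,4,5,6,7,8}: no change => not a revision
Total revisions = 1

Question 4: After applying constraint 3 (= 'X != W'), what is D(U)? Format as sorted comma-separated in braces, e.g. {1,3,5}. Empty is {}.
Answer: {4,5}

Derivation:
Constraint 1 (U < W) on D(U)={4,5,8} D(W)={3,4,5,6,7,8}: U {4,5,8}->{4,5}; W {3,4,5,6,7,8}->{5,6,7,8}
Constraint 2 (U != W) on D(U)={4,5} D(W)={5,6,7,8}: no change
Constraint 3 (X != W) on D(X)={3,4,5,6,7,8} D(W)={5,6,7,8}: no change
So after constraint 3: D(U) = {4,5}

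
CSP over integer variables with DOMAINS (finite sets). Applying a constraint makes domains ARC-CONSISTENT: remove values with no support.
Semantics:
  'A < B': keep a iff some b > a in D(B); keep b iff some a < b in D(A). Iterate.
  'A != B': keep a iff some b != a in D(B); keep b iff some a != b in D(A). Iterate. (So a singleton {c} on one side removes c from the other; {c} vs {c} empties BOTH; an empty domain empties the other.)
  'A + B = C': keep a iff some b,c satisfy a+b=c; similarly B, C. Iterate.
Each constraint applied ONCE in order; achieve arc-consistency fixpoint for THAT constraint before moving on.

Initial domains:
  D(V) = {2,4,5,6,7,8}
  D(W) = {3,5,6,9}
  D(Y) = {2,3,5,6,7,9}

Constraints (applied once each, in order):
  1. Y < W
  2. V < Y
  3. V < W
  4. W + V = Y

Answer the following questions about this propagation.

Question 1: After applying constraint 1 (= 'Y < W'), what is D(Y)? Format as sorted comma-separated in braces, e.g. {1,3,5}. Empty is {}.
Constraint 1 (Y < W) on D(Y)={2,3,5,6,7,9} D(W)={3,5,6,9}: Y {2,3,5,6,7,9}->{2,3,5,6,7}
So after constraint 1: D(Y) = {2,3,5,6,7}

Answer: {2,3,5,6,7}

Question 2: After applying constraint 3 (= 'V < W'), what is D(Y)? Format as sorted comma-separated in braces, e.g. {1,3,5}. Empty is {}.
Answer: {3,5,6,7}

Derivation:
Constraint 1 (Y < W) on D(Y)={2,3,5,6,7,9} D(W)={3,5,6,9}: Y {2,3,5,6,7,9}->{2,3,5,6,7}
Constraint 2 (V < Y) on D(V)={2,4,5,6,7,8} D(Y)={2,3,5,6,7}: V {2,4,5,6,7,8}->{2,4,5,6}; Y {2,3,5,6,7}->{3,5,6,7}
Constraint 3 (V < W) on D(V)={2,4,5,6} D(W)={3,5,6,9}: no change
So after constraint 3: D(Y) = {3,5,6,7}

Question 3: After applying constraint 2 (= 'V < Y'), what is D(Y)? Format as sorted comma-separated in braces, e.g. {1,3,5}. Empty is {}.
Constraint 1 (Y < W) on D(Y)={2,3,5,6,7,9} D(W)={3,5,6,9}: Y {2,3,5,6,7,9}->{2,3,5,6,7}
Constraint 2 (V < Y) on D(V)={2,4,5,6,7,8} D(Y)={2,3,5,6,7}: V {2,4,5,6,7,8}->{2,4,5,6}; Y {2,3,5,6,7}->{3,5,6,7}
So after constraint 2: D(Y) = {3,5,6,7}

Answer: {3,5,6,7}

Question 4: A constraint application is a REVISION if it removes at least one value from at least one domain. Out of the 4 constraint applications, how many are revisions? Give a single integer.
Answer: 3

Derivation:
Constraint 1 (Y < W) on D(Y)={2,3,5,6,7,9} D(W)={3,5,6,9}: Y {2,3,5,6,7,9}->{2,3,5,6,7} => REVISION
Constraint 2 (V < Y) on D(V)={2,4,5,6,7,8} D(Y)={2,3,5,6,7}: V {2,4,5,6,7,8}->{2,4,5,6}; Y {2,3,5,6,7}->{3,5,6,7} => REVISION
Constraint 3 (V < W) on D(V)={2,4,5,6} D(W)={3,5,6,9}: no change => not a revision
Constraint 4 (W + V = Y) on D(W)={3,5,6,9} D(V)={2,4,5,6} D(Y)={3,5,6,7}: W {3,5,6,9}->{3,5}; V {2,4,5,6}->{2,4}; Y {3,5,6,7}->{5,7} => REVISION
Total revisions = 3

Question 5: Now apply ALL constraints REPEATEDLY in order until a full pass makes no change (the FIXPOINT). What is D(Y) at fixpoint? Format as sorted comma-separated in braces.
Answer: {}

Derivation:
pass 0 (initial): D(Y)={2,3,5,6,7,9}
pass 1: V {2,4,5,6,7,8}->{2,4}; W {3,5,6,9}->{3,5}; Y {2,3,5,6,7,9}->{5,7}
pass 2: V {2,4}->{}; W {3,5}->{}; Y {5,7}->{}
pass 3: no change
Fixpoint after 3 passes: D(Y) = {}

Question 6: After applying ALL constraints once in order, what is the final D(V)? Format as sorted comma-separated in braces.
Answer: {2,4}

Derivation:
Constraint 1 (Y < W) on D(Y)={2,3,5,6,7,9} D(W)={3,5,6,9}: Y {2,3,5,6,7,9}->{2,3,5,6,7}
Constraint 2 (V < Y) on D(V)={2,4,5,6,7,8} D(Y)={2,3,5,6,7}: V {2,4,5,6,7,8}->{2,4,5,6}; Y {2,3,5,6,7}->{3,5,6,7}
Constraint 3 (V < W) on D(V)={2,4,5,6} D(W)={3,5,6,9}: no change
Constraint 4 (W + V = Y) on D(W)={3,5,6,9} D(V)={2,4,5,6} D(Y)={3,5,6,7}: W {3,5,6,9}->{3,5}; V {2,4,5,6}->{2,4}; Y {3,5,6,7}->{5,7}
So after all 4 constraints: D(V) = {2,4}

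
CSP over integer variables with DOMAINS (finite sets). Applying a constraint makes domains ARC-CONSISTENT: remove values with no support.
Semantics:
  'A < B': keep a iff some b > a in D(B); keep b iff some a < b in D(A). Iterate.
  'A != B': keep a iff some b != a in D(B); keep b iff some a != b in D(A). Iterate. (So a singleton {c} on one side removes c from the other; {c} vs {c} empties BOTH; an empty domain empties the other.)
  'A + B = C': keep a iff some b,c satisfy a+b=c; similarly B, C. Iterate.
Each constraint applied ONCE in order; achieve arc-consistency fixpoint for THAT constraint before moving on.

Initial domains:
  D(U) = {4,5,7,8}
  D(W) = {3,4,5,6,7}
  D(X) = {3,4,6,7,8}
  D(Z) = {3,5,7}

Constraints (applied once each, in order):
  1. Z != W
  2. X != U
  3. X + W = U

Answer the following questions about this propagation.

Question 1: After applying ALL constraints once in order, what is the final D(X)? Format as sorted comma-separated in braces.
Answer: {3,4}

Derivation:
Constraint 1 (Z != W) on D(Z)={3,5,7} D(W)={3,4,5,6,7}: no change
Constraint 2 (X != U) on D(X)={3,4,6,7,8} D(U)={4,5,7,8}: no change
Constraint 3 (X + W = U) on D(X)={3,4,6,7,8} D(W)={3,4,5,6,7} D(U)={4,5,7,8}: X {3,4,6,7,8}->{3,4}; W {3,4,5,6,7}->{3,4,5}; U {4,5,7,8}->{7,8}
So after all 3 constraints: D(X) = {3,4}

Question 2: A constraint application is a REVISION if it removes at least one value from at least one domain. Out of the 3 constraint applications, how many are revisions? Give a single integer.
Answer: 1

Derivation:
Constraint 1 (Z != W) on D(Z)={3,5,7} D(W)={3,4,5,6,7}: no change => not a revision
Constraint 2 (X != U) on D(X)={3,4,6,7,8} D(U)={4,5,7,8}: no change => not a revision
Constraint 3 (X + W = U) on D(X)={3,4,6,7,8} D(W)={3,4,5,6,7} D(U)={4,5,7,8}: X {3,4,6,7,8}->{3,4}; W {3,4,5,6,7}->{3,4,5}; U {4,5,7,8}->{7,8} => REVISION
Total revisions = 1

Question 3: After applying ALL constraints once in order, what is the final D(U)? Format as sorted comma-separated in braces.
Answer: {7,8}

Derivation:
Constraint 1 (Z != W) on D(Z)={3,5,7} D(W)={3,4,5,6,7}: no change
Constraint 2 (X != U) on D(X)={3,4,6,7,8} D(U)={4,5,7,8}: no change
Constraint 3 (X + W = U) on D(X)={3,4,6,7,8} D(W)={3,4,5,6,7} D(U)={4,5,7,8}: X {3,4,6,7,8}->{3,4}; W {3,4,5,6,7}->{3,4,5}; U {4,5,7,8}->{7,8}
So after all 3 constraints: D(U) = {7,8}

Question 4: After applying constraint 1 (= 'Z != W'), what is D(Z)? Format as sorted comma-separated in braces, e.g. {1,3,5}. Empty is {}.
Constraint 1 (Z != W) on D(Z)={3,5,7} D(W)={3,4,5,6,7}: no change
So after constraint 1: D(Z) = {3,5,7}

Answer: {3,5,7}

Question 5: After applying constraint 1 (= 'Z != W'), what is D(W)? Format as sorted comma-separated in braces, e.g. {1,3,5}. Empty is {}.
Answer: {3,4,5,6,7}

Derivation:
Constraint 1 (Z != W) on D(Z)={3,5,7} D(W)={3,4,5,6,7}: no change
So after constraint 1: D(W) = {3,4,5,6,7}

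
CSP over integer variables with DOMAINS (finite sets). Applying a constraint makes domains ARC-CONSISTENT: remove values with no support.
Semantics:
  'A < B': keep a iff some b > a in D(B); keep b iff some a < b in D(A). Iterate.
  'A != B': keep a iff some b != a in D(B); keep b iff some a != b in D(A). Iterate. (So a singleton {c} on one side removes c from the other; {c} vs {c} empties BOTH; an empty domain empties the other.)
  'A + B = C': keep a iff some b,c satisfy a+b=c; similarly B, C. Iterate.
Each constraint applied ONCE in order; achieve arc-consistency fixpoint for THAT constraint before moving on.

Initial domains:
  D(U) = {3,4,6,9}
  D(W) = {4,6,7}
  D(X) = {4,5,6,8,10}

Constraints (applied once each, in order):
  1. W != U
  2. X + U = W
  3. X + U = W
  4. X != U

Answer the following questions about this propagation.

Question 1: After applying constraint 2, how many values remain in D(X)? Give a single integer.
Constraint 1 (W != U) on D(W)={4,6,7} D(U)={3,4,6,9}: no change
Constraint 2 (X + U = W) on D(X)={4,5,6,8,10} D(U)={3,4,6,9} D(W)={4,6,7}: X {4,5,6,8,10}->{4}; U {3,4,6,9}->{3}; W {4,6,7}->{7}
So after constraint 2: D(X)={4}, size = 1

Answer: 1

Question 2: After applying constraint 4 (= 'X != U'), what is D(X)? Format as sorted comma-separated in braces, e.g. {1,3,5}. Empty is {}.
Constraint 1 (W != U) on D(W)={4,6,7} D(U)={3,4,6,9}: no change
Constraint 2 (X + U = W) on D(X)={4,5,6,8,10} D(U)={3,4,6,9} D(W)={4,6,7}: X {4,5,6,8,10}->{4}; U {3,4,6,9}->{3}; W {4,6,7}->{7}
Constraint 3 (X + U = W) on D(X)={4} D(U)={3} D(W)={7}: no change
Constraint 4 (X != U) on D(X)={4} D(U)={3}: no change
So after constraint 4: D(X) = {4}

Answer: {4}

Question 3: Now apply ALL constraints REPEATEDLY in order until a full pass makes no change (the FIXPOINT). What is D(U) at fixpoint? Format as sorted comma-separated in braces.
Answer: {3}

Derivation:
pass 0 (initial): D(U)={3,4,6,9}
pass 1: U {3,4,6,9}->{3}; W {4,6,7}->{7}; X {4,5,6,8,10}->{4}
pass 2: no change
Fixpoint after 2 passes: D(U) = {3}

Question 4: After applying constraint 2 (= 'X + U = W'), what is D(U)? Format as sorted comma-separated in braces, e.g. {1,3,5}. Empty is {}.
Answer: {3}

Derivation:
Constraint 1 (W != U) on D(W)={4,6,7} D(U)={3,4,6,9}: no change
Constraint 2 (X + U = W) on D(X)={4,5,6,8,10} D(U)={3,4,6,9} D(W)={4,6,7}: X {4,5,6,8,10}->{4}; U {3,4,6,9}->{3}; W {4,6,7}->{7}
So after constraint 2: D(U) = {3}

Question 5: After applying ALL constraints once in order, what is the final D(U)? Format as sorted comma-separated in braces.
Constraint 1 (W != U) on D(W)={4,6,7} D(U)={3,4,6,9}: no change
Constraint 2 (X + U = W) on D(X)={4,5,6,8,10} D(U)={3,4,6,9} D(W)={4,6,7}: X {4,5,6,8,10}->{4}; U {3,4,6,9}->{3}; W {4,6,7}->{7}
Constraint 3 (X + U = W) on D(X)={4} D(U)={3} D(W)={7}: no change
Constraint 4 (X != U) on D(X)={4} D(U)={3}: no change
So after all 4 constraints: D(U) = {3}

Answer: {3}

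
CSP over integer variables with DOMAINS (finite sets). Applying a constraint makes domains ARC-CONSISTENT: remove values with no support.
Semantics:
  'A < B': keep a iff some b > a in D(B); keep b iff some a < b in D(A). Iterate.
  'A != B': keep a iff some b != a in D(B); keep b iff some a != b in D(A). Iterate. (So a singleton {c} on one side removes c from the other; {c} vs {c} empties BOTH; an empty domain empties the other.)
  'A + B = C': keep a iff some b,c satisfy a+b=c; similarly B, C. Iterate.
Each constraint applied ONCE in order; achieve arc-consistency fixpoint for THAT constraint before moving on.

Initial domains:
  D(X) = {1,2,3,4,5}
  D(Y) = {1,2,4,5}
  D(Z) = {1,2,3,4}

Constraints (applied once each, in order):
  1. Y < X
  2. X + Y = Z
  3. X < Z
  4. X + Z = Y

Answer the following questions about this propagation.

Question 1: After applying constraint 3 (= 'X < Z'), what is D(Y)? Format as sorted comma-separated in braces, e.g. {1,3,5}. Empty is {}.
Answer: {1,2}

Derivation:
Constraint 1 (Y < X) on D(Y)={1,2,4,5} D(X)={1,2,3,4,5}: Y {1,2,4,5}->{1,2,4}; X {1,2,3,4,5}->{2,3,4,5}
Constraint 2 (X + Y = Z) on D(X)={2,3,4,5} D(Y)={1,2,4} D(Z)={1,2,3,4}: X {2,3,4,5}->{2,3}; Y {1,2,4}->{1,2}; Z {1,2,3,4}->{3,4}
Constraint 3 (X < Z) on D(X)={2,3} D(Z)={3,4}: no change
So after constraint 3: D(Y) = {1,2}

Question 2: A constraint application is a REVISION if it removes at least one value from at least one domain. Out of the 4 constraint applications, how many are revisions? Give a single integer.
Constraint 1 (Y < X) on D(Y)={1,2,4,5} D(X)={1,2,3,4,5}: Y {1,2,4,5}->{1,2,4}; X {1,2,3,4,5}->{2,3,4,5} => REVISION
Constraint 2 (X + Y = Z) on D(X)={2,3,4,5} D(Y)={1,2,4} D(Z)={1,2,3,4}: X {2,3,4,5}->{2,3}; Y {1,2,4}->{1,2}; Z {1,2,3,4}->{3,4} => REVISION
Constraint 3 (X < Z) on D(X)={2,3} D(Z)={3,4}: no change => not a revision
Constraint 4 (X + Z = Y) on D(X)={2,3} D(Z)={3,4} D(Y)={1,2}: X {2,3}->{}; Z {3,4}->{}; Y {1,2}->{} => REVISION
Total revisions = 3

Answer: 3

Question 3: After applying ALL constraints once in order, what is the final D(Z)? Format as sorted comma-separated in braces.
Constraint 1 (Y < X) on D(Y)={1,2,4,5} D(X)={1,2,3,4,5}: Y {1,2,4,5}->{1,2,4}; X {1,2,3,4,5}->{2,3,4,5}
Constraint 2 (X + Y = Z) on D(X)={2,3,4,5} D(Y)={1,2,4} D(Z)={1,2,3,4}: X {2,3,4,5}->{2,3}; Y {1,2,4}->{1,2}; Z {1,2,3,4}->{3,4}
Constraint 3 (X < Z) on D(X)={2,3} D(Z)={3,4}: no change
Constraint 4 (X + Z = Y) on D(X)={2,3} D(Z)={3,4} D(Y)={1,2}: X {2,3}->{}; Z {3,4}->{}; Y {1,2}->{}
So after all 4 constraints: D(Z) = {}

Answer: {}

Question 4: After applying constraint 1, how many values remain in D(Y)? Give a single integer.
Answer: 3

Derivation:
Constraint 1 (Y < X) on D(Y)={1,2,4,5} D(X)={1,2,3,4,5}: Y {1,2,4,5}->{1,2,4}; X {1,2,3,4,5}->{2,3,4,5}
So after constraint 1: D(Y)={1,2,4}, size = 3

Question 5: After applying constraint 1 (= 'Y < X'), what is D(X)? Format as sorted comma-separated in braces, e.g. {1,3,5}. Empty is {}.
Answer: {2,3,4,5}

Derivation:
Constraint 1 (Y < X) on D(Y)={1,2,4,5} D(X)={1,2,3,4,5}: Y {1,2,4,5}->{1,2,4}; X {1,2,3,4,5}->{2,3,4,5}
So after constraint 1: D(X) = {2,3,4,5}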